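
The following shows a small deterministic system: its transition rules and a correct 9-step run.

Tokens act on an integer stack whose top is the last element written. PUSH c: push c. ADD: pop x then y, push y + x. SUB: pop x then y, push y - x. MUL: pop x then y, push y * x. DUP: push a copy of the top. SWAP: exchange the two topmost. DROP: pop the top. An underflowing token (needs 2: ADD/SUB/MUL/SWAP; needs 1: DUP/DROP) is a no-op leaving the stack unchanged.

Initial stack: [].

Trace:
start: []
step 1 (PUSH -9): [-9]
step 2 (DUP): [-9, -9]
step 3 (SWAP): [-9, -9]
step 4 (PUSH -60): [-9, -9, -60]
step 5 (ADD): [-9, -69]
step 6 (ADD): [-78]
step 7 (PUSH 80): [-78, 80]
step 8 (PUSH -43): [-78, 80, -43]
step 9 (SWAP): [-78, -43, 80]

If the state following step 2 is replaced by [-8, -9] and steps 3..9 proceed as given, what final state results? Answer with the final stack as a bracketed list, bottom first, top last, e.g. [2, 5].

state after step 2 := [-8, -9]
step 3 (SWAP): [-9, -8]
step 4 (PUSH -60): [-9, -8, -60]
step 5 (ADD): [-9, -68]
step 6 (ADD): [-77]
step 7 (PUSH 80): [-77, 80]
step 8 (PUSH -43): [-77, 80, -43]
step 9 (SWAP): [-77, -43, 80]

[-77, -43, 80]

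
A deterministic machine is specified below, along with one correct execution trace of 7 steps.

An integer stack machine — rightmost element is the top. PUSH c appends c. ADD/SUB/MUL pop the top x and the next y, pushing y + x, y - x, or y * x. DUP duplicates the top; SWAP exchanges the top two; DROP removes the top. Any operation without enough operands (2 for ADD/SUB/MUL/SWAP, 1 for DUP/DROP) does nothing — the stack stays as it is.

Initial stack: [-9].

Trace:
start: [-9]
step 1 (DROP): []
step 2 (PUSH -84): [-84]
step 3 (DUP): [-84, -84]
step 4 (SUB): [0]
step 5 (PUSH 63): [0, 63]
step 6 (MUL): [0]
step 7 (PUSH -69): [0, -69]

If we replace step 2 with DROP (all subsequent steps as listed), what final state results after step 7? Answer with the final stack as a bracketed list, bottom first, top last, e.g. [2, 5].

[63, -69]

(re-executing from step 2 with the substitution; state before step 2: [])
step 2 (DROP): []
step 3 (DUP): []
step 4 (SUB): []
step 5 (PUSH 63): [63]
step 6 (MUL): [63]
step 7 (PUSH -69): [63, -69]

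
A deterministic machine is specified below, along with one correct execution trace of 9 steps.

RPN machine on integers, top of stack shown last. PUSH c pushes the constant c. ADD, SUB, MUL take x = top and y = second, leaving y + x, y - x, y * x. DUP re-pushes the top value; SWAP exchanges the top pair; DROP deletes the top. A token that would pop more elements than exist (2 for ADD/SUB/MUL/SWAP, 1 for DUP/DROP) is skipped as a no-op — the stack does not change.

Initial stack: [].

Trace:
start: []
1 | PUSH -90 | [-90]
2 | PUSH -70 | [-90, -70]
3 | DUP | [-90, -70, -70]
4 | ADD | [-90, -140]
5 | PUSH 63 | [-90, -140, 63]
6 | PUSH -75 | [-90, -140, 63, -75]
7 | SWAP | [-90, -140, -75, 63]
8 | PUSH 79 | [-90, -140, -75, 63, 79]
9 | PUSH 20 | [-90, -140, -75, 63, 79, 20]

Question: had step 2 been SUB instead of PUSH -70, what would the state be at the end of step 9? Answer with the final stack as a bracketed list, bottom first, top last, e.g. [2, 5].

(re-executing from step 2 with the substitution; state before step 2: [-90])
2 | SUB | [-90]
3 | DUP | [-90, -90]
4 | ADD | [-180]
5 | PUSH 63 | [-180, 63]
6 | PUSH -75 | [-180, 63, -75]
7 | SWAP | [-180, -75, 63]
8 | PUSH 79 | [-180, -75, 63, 79]
9 | PUSH 20 | [-180, -75, 63, 79, 20]

[-180, -75, 63, 79, 20]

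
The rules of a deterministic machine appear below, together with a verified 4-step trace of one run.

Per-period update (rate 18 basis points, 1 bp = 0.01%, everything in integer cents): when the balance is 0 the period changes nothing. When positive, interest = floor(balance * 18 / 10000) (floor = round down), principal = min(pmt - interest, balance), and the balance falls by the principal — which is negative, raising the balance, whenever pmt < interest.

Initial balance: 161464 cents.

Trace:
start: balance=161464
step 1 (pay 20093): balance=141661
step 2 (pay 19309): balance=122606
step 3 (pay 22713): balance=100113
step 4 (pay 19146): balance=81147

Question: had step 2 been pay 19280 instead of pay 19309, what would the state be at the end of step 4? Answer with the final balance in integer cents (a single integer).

(re-executing from step 2 with the substitution; state before step 2: balance=141661)
step 2 (pay 19280): balance=122635
step 3 (pay 22713): balance=100142
step 4 (pay 19146): balance=81176

81176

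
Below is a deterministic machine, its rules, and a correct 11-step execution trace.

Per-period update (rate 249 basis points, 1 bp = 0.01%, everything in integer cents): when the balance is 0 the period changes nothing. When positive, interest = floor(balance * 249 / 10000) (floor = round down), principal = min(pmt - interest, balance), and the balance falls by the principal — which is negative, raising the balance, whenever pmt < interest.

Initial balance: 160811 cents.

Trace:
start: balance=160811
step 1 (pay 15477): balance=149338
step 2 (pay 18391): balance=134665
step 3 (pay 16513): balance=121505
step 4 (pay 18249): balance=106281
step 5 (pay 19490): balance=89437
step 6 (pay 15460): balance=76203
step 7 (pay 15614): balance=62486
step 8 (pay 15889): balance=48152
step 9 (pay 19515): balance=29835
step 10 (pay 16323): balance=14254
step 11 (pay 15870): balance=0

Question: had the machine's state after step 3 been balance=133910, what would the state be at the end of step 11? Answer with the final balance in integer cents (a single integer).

13841

state after step 3 := balance=133910
step 4 (pay 18249): balance=118995
step 5 (pay 19490): balance=102467
step 6 (pay 15460): balance=89558
step 7 (pay 15614): balance=76173
step 8 (pay 15889): balance=62180
step 9 (pay 19515): balance=44213
step 10 (pay 16323): balance=28990
step 11 (pay 15870): balance=13841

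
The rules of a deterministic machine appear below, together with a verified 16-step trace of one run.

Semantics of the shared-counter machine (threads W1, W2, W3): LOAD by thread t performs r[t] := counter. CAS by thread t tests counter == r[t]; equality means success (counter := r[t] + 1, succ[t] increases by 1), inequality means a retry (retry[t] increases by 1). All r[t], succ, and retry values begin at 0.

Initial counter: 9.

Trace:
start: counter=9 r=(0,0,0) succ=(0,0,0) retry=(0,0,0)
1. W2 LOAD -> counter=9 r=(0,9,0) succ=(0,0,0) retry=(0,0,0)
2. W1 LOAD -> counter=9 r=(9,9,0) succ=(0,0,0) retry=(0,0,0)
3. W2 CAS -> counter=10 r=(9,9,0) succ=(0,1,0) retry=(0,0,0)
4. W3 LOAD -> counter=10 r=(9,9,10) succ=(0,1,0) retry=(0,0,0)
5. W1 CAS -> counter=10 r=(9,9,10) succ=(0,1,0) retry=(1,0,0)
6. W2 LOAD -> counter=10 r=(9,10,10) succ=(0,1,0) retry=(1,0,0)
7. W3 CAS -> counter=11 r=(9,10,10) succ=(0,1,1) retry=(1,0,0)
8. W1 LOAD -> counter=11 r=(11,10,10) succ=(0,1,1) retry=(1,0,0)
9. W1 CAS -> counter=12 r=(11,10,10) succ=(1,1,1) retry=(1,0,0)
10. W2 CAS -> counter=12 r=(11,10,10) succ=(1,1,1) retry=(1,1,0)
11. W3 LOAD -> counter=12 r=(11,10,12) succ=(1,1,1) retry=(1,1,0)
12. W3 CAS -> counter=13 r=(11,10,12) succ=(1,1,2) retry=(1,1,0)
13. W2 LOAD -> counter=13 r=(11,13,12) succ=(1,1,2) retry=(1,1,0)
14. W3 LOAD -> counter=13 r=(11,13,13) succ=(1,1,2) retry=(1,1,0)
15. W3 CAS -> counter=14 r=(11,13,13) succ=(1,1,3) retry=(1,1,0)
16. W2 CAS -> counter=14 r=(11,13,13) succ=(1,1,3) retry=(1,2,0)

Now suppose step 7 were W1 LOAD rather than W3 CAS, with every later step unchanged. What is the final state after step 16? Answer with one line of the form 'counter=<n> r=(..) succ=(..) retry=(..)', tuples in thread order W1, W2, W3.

(re-executing from step 7 with the substitution; state before step 7: counter=10 r=(9,10,10) succ=(0,1,0) retry=(1,0,0))
7. W1 LOAD -> counter=10 r=(10,10,10) succ=(0,1,0) retry=(1,0,0)
8. W1 LOAD -> counter=10 r=(10,10,10) succ=(0,1,0) retry=(1,0,0)
9. W1 CAS -> counter=11 r=(10,10,10) succ=(1,1,0) retry=(1,0,0)
10. W2 CAS -> counter=11 r=(10,10,10) succ=(1,1,0) retry=(1,1,0)
11. W3 LOAD -> counter=11 r=(10,10,11) succ=(1,1,0) retry=(1,1,0)
12. W3 CAS -> counter=12 r=(10,10,11) succ=(1,1,1) retry=(1,1,0)
13. W2 LOAD -> counter=12 r=(10,12,11) succ=(1,1,1) retry=(1,1,0)
14. W3 LOAD -> counter=12 r=(10,12,12) succ=(1,1,1) retry=(1,1,0)
15. W3 CAS -> counter=13 r=(10,12,12) succ=(1,1,2) retry=(1,1,0)
16. W2 CAS -> counter=13 r=(10,12,12) succ=(1,1,2) retry=(1,2,0)

counter=13 r=(10,12,12) succ=(1,1,2) retry=(1,2,0)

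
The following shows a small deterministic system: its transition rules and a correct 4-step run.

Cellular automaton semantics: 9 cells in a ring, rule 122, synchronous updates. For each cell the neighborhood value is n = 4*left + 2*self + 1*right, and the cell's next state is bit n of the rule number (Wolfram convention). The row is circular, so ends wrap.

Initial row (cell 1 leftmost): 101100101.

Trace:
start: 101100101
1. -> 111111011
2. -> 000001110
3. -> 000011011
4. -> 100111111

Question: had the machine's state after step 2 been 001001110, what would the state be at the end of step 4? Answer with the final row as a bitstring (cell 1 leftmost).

101101111

state after step 2 := 001001110
3. -> 010111011
4. -> 101101111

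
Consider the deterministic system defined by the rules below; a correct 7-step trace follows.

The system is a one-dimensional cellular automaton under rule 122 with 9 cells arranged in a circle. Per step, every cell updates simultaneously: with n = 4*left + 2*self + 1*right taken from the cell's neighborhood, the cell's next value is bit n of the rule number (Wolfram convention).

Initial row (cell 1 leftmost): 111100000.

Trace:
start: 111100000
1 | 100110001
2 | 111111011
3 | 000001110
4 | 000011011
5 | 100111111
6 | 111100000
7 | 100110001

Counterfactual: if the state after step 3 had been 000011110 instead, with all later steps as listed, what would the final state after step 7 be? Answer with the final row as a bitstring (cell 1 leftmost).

state after step 3 := 000011110
4 | 000110011
5 | 101111111
6 | 111000000
7 | 101100001

101100001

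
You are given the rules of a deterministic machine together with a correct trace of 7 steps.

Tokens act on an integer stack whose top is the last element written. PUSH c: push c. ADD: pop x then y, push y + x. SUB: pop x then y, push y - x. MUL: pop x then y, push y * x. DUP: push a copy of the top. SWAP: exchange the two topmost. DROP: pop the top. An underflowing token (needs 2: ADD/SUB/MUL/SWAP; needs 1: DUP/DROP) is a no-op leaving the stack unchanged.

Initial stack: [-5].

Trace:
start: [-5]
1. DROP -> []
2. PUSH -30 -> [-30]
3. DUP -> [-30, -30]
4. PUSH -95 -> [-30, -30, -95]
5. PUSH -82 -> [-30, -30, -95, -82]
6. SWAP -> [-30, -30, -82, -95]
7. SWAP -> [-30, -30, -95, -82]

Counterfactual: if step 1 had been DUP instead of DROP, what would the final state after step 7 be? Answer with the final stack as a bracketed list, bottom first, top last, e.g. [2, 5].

[-5, -5, -30, -30, -95, -82]

(re-executing from step 1 with the substitution; state before step 1: [-5])
1. DUP -> [-5, -5]
2. PUSH -30 -> [-5, -5, -30]
3. DUP -> [-5, -5, -30, -30]
4. PUSH -95 -> [-5, -5, -30, -30, -95]
5. PUSH -82 -> [-5, -5, -30, -30, -95, -82]
6. SWAP -> [-5, -5, -30, -30, -82, -95]
7. SWAP -> [-5, -5, -30, -30, -95, -82]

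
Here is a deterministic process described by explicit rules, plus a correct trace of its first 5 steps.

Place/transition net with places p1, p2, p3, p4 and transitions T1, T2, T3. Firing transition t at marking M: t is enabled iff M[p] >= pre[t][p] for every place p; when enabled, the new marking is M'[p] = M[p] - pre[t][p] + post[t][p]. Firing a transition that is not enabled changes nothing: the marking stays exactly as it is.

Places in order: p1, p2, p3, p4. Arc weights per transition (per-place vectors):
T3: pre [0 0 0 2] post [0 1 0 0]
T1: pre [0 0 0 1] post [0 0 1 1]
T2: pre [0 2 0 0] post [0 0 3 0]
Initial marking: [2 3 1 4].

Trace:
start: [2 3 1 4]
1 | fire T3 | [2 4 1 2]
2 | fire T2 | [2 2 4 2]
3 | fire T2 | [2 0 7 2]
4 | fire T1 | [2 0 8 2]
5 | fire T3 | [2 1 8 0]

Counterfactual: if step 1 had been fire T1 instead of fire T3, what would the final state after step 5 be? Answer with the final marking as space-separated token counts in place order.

(re-executing from step 1 with the substitution; state before step 1: [2 3 1 4])
1 | fire T1 | [2 3 2 4]
2 | fire T2 | [2 1 5 4]
3 | fire T2 | [2 1 5 4]
4 | fire T1 | [2 1 6 4]
5 | fire T3 | [2 2 6 2]

2 2 6 2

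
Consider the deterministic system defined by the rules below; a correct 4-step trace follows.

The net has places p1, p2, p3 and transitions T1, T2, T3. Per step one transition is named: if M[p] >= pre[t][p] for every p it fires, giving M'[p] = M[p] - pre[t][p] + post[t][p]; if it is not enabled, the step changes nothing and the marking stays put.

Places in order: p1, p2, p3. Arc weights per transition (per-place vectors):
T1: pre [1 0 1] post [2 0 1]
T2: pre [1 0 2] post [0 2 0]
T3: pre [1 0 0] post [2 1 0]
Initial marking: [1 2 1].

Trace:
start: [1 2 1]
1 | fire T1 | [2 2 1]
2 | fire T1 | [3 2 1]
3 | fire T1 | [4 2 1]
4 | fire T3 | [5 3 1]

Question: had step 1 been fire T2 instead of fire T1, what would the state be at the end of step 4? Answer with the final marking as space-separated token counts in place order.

4 3 1

(re-executing from step 1 with the substitution; state before step 1: [1 2 1])
1 | fire T2 | [1 2 1]
2 | fire T1 | [2 2 1]
3 | fire T1 | [3 2 1]
4 | fire T3 | [4 3 1]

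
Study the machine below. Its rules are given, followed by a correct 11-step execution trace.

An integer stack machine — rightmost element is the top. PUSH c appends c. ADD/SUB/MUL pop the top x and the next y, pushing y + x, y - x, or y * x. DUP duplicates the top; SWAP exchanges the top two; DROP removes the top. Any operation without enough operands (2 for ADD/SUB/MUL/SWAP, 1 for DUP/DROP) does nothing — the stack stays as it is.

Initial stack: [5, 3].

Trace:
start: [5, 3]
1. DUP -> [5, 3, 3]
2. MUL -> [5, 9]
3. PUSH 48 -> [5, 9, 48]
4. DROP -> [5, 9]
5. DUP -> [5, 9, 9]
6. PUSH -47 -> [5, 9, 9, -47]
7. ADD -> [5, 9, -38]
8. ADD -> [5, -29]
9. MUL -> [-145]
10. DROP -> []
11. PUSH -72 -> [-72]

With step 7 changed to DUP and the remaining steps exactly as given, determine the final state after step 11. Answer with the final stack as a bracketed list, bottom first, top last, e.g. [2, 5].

[5, 9, -72]

(re-executing from step 7 with the substitution; state before step 7: [5, 9, 9, -47])
7. DUP -> [5, 9, 9, -47, -47]
8. ADD -> [5, 9, 9, -94]
9. MUL -> [5, 9, -846]
10. DROP -> [5, 9]
11. PUSH -72 -> [5, 9, -72]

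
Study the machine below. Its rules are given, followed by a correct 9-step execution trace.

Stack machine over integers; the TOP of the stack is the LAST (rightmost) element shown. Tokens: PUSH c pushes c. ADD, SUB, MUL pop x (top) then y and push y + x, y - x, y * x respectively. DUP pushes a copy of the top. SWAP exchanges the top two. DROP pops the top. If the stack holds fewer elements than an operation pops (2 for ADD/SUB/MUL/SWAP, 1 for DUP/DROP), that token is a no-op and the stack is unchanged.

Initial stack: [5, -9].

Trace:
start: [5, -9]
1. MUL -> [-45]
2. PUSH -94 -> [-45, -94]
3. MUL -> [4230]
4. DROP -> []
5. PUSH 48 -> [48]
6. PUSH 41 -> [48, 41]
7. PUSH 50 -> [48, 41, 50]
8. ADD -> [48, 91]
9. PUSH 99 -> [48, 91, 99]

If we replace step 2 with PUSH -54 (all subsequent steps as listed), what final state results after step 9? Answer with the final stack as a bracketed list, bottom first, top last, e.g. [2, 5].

[48, 91, 99]

(re-executing from step 2 with the substitution; state before step 2: [-45])
2. PUSH -54 -> [-45, -54]
3. MUL -> [2430]
4. DROP -> []
5. PUSH 48 -> [48]
6. PUSH 41 -> [48, 41]
7. PUSH 50 -> [48, 41, 50]
8. ADD -> [48, 91]
9. PUSH 99 -> [48, 91, 99]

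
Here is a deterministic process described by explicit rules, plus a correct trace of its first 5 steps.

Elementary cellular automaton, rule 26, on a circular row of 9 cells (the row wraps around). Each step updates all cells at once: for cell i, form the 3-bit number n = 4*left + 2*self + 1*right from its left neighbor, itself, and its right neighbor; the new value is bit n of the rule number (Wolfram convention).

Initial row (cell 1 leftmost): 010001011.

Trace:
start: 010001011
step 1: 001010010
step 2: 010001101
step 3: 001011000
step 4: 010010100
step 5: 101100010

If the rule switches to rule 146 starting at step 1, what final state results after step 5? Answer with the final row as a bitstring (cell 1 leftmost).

100000100

(re-executing steps 1..5 under rule 146; state before step 1: 010001011)
step 1: 001010000
step 2: 010001000
step 3: 101010100
step 4: 000000011
step 5: 100000100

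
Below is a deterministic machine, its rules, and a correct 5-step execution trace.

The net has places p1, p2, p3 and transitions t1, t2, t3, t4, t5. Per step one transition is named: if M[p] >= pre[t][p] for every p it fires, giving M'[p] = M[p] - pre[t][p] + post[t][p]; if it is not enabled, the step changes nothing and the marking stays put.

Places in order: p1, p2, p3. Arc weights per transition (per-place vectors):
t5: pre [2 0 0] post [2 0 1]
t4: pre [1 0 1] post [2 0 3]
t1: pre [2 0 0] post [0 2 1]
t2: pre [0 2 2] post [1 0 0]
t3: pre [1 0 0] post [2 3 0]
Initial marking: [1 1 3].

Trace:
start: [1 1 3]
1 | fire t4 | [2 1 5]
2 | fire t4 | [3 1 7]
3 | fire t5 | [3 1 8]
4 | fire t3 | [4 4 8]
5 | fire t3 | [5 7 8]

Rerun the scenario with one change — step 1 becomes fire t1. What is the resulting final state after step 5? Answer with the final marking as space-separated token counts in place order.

4 7 6

(re-executing from step 1 with the substitution; state before step 1: [1 1 3])
1 | fire t1 | [1 1 3]
2 | fire t4 | [2 1 5]
3 | fire t5 | [2 1 6]
4 | fire t3 | [3 4 6]
5 | fire t3 | [4 7 6]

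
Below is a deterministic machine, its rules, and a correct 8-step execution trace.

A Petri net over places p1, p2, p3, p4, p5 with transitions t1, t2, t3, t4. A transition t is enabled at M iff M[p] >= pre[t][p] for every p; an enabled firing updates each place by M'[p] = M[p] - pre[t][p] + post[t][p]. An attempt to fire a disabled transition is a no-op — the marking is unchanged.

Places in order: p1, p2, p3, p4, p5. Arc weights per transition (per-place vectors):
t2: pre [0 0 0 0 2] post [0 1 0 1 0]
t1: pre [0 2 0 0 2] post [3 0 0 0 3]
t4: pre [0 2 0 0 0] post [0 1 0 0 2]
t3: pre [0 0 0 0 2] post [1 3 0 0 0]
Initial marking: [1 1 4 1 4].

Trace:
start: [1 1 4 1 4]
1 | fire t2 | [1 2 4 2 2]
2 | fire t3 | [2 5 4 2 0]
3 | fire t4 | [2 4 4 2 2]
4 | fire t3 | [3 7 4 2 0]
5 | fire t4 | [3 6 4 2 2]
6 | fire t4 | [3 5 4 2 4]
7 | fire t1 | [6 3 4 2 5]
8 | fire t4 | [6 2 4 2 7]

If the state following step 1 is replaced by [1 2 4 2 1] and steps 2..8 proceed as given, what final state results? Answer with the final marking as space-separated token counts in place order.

5 0 4 2 6

state after step 1 := [1 2 4 2 1]
2 | fire t3 | [1 2 4 2 1]
3 | fire t4 | [1 1 4 2 3]
4 | fire t3 | [2 4 4 2 1]
5 | fire t4 | [2 3 4 2 3]
6 | fire t4 | [2 2 4 2 5]
7 | fire t1 | [5 0 4 2 6]
8 | fire t4 | [5 0 4 2 6]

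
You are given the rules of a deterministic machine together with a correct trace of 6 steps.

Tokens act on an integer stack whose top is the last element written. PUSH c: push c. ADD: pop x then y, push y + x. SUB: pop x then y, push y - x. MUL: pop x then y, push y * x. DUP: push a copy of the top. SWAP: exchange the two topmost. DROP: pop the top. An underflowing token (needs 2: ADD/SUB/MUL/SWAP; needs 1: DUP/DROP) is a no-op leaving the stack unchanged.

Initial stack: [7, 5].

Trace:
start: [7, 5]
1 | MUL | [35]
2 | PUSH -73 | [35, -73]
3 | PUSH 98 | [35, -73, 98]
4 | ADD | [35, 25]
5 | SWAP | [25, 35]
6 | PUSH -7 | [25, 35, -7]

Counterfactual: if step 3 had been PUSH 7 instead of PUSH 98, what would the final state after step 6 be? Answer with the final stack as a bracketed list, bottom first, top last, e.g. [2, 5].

(re-executing from step 3 with the substitution; state before step 3: [35, -73])
3 | PUSH 7 | [35, -73, 7]
4 | ADD | [35, -66]
5 | SWAP | [-66, 35]
6 | PUSH -7 | [-66, 35, -7]

[-66, 35, -7]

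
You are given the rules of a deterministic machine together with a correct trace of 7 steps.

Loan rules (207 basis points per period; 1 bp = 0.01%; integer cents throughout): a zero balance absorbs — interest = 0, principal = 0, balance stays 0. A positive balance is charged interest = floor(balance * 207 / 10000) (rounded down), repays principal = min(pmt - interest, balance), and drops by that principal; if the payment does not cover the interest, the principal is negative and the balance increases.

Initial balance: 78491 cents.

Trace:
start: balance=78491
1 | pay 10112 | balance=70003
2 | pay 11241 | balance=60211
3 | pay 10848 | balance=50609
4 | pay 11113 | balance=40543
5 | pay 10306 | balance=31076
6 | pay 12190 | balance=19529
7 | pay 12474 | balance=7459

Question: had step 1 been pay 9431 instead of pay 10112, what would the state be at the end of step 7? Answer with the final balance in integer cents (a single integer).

(re-executing from step 1 with the substitution; state before step 1: balance=78491)
1 | pay 9431 | balance=70684
2 | pay 11241 | balance=60906
3 | pay 10848 | balance=51318
4 | pay 11113 | balance=41267
5 | pay 10306 | balance=31815
6 | pay 12190 | balance=20283
7 | pay 12474 | balance=8228

8228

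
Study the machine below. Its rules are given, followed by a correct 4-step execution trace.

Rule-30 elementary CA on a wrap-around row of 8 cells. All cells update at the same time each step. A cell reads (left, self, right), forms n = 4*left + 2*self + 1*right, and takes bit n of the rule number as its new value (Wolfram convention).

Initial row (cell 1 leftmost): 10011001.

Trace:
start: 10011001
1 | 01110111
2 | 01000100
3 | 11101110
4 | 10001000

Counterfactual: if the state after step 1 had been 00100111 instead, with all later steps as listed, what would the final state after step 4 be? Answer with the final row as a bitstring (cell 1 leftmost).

state after step 1 := 00100111
2 | 11111100
3 | 10000011
4 | 01000110

01000110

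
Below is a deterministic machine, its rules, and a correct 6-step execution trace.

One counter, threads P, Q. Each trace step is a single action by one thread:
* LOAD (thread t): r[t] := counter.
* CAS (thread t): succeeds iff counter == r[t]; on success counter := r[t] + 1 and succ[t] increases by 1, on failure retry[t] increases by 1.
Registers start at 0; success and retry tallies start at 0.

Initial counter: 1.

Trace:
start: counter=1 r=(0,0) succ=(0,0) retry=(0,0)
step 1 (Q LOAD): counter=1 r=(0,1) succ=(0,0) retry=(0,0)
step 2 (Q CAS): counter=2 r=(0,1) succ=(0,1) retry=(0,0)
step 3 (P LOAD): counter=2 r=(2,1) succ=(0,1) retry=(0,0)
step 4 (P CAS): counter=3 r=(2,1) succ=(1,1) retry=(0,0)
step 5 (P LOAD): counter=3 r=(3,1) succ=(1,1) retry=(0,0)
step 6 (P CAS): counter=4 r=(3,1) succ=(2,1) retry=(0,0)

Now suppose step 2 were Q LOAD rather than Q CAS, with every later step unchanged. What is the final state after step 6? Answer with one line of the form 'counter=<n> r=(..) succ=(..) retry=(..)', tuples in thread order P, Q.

counter=3 r=(2,1) succ=(2,0) retry=(0,0)

(re-executing from step 2 with the substitution; state before step 2: counter=1 r=(0,1) succ=(0,0) retry=(0,0))
step 2 (Q LOAD): counter=1 r=(0,1) succ=(0,0) retry=(0,0)
step 3 (P LOAD): counter=1 r=(1,1) succ=(0,0) retry=(0,0)
step 4 (P CAS): counter=2 r=(1,1) succ=(1,0) retry=(0,0)
step 5 (P LOAD): counter=2 r=(2,1) succ=(1,0) retry=(0,0)
step 6 (P CAS): counter=3 r=(2,1) succ=(2,0) retry=(0,0)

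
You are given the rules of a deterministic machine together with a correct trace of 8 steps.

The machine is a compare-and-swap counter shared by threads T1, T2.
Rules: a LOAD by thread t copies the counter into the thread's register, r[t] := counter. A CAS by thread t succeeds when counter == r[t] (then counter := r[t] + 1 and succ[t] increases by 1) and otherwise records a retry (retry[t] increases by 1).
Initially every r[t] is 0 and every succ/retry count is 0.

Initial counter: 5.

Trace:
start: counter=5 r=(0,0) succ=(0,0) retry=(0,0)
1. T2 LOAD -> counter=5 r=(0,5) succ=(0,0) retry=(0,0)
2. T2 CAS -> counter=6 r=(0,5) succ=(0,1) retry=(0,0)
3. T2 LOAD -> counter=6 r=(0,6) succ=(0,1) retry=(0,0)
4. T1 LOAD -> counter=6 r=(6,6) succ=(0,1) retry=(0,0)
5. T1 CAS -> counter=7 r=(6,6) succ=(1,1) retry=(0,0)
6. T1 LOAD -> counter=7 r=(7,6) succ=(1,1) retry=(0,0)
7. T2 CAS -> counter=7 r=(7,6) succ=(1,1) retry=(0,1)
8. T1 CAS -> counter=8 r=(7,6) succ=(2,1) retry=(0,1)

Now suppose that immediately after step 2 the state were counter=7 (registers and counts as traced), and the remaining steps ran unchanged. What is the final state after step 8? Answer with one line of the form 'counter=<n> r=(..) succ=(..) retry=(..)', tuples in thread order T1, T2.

state after step 2 := counter=7 r=(0,5) succ=(0,1) retry=(0,0)
3. T2 LOAD -> counter=7 r=(0,7) succ=(0,1) retry=(0,0)
4. T1 LOAD -> counter=7 r=(7,7) succ=(0,1) retry=(0,0)
5. T1 CAS -> counter=8 r=(7,7) succ=(1,1) retry=(0,0)
6. T1 LOAD -> counter=8 r=(8,7) succ=(1,1) retry=(0,0)
7. T2 CAS -> counter=8 r=(8,7) succ=(1,1) retry=(0,1)
8. T1 CAS -> counter=9 r=(8,7) succ=(2,1) retry=(0,1)

counter=9 r=(8,7) succ=(2,1) retry=(0,1)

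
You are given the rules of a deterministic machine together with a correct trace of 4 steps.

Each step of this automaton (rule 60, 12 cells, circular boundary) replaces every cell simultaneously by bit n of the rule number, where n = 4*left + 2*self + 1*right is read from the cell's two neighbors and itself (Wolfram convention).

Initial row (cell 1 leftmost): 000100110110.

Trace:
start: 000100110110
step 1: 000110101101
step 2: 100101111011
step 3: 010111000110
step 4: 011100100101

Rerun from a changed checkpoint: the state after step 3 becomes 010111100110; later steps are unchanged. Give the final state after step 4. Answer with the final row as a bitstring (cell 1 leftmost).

011100010101

state after step 3 := 010111100110
step 4: 011100010101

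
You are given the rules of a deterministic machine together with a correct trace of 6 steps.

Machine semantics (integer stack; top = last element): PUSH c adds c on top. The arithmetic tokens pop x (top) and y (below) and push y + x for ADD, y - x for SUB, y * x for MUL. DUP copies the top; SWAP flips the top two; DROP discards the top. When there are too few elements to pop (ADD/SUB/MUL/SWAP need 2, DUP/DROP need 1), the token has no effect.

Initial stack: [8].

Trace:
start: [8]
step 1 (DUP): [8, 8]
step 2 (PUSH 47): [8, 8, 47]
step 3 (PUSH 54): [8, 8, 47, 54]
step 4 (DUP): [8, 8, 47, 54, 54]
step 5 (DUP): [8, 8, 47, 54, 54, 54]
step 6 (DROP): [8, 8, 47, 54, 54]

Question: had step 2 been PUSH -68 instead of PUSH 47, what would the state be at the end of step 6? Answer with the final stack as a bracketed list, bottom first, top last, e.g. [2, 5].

(re-executing from step 2 with the substitution; state before step 2: [8, 8])
step 2 (PUSH -68): [8, 8, -68]
step 3 (PUSH 54): [8, 8, -68, 54]
step 4 (DUP): [8, 8, -68, 54, 54]
step 5 (DUP): [8, 8, -68, 54, 54, 54]
step 6 (DROP): [8, 8, -68, 54, 54]

[8, 8, -68, 54, 54]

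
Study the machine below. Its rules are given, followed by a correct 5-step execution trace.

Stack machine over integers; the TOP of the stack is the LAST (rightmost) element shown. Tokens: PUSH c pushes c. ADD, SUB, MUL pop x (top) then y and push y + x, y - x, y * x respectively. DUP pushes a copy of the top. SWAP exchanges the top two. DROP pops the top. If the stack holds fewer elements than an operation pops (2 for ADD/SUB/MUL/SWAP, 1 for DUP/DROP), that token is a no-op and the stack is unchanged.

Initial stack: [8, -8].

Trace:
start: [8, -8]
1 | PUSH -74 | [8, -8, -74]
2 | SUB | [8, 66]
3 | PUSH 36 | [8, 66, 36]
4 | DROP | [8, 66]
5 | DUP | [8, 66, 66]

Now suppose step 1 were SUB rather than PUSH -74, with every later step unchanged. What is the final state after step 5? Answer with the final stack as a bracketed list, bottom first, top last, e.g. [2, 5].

[16, 16]

(re-executing from step 1 with the substitution; state before step 1: [8, -8])
1 | SUB | [16]
2 | SUB | [16]
3 | PUSH 36 | [16, 36]
4 | DROP | [16]
5 | DUP | [16, 16]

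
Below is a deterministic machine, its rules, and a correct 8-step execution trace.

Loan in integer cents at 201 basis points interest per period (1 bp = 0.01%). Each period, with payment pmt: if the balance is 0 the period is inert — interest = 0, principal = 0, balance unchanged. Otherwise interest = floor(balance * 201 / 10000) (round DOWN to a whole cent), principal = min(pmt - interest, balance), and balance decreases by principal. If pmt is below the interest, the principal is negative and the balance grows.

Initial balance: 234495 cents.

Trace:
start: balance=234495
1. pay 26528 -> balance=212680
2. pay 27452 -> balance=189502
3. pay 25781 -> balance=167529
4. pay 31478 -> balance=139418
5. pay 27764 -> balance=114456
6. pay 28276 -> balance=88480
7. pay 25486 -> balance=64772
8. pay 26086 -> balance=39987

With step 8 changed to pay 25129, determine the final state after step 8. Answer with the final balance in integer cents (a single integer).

40944

(re-executing from step 8 with the substitution; state before step 8: balance=64772)
8. pay 25129 -> balance=40944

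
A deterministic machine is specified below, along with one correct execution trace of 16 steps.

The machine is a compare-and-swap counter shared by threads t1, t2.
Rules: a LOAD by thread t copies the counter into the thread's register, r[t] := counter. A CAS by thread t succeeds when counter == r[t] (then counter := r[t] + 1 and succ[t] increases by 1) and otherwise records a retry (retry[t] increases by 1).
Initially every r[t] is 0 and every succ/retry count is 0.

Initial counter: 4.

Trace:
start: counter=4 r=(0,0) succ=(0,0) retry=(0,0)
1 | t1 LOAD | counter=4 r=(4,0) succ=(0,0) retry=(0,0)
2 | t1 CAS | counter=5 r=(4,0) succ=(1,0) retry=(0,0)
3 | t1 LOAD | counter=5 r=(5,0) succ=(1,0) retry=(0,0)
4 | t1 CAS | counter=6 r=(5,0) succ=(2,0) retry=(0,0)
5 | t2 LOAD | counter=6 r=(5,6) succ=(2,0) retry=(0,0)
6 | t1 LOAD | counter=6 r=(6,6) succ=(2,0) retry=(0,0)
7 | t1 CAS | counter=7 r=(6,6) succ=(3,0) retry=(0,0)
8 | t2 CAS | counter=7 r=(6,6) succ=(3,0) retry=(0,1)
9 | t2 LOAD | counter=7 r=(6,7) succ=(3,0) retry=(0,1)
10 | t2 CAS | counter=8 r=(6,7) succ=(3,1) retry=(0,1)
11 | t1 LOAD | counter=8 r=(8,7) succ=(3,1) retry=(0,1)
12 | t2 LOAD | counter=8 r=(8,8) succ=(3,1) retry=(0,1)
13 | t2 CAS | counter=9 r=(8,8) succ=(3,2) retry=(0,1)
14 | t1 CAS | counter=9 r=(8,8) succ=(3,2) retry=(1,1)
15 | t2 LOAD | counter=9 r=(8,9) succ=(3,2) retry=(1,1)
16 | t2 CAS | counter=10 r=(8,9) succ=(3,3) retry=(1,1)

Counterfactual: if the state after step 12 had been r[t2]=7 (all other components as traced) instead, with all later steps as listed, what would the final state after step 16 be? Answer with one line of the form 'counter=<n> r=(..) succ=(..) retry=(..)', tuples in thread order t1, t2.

counter=10 r=(8,9) succ=(4,2) retry=(0,2)

state after step 12 := counter=8 r=(8,7) succ=(3,1) retry=(0,1)
13 | t2 CAS | counter=8 r=(8,7) succ=(3,1) retry=(0,2)
14 | t1 CAS | counter=9 r=(8,7) succ=(4,1) retry=(0,2)
15 | t2 LOAD | counter=9 r=(8,9) succ=(4,1) retry=(0,2)
16 | t2 CAS | counter=10 r=(8,9) succ=(4,2) retry=(0,2)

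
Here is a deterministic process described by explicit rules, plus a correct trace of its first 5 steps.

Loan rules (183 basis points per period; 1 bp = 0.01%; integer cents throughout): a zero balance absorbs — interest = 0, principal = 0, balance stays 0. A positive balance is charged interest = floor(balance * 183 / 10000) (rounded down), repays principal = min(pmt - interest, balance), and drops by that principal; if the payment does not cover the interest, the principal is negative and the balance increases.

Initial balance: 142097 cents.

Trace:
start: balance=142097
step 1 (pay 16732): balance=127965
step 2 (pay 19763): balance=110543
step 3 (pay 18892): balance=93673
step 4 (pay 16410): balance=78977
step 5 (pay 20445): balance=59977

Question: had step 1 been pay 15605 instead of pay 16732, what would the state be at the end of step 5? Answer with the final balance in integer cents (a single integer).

(re-executing from step 1 with the substitution; state before step 1: balance=142097)
step 1 (pay 15605): balance=129092
step 2 (pay 19763): balance=111691
step 3 (pay 18892): balance=94842
step 4 (pay 16410): balance=80167
step 5 (pay 20445): balance=61189

61189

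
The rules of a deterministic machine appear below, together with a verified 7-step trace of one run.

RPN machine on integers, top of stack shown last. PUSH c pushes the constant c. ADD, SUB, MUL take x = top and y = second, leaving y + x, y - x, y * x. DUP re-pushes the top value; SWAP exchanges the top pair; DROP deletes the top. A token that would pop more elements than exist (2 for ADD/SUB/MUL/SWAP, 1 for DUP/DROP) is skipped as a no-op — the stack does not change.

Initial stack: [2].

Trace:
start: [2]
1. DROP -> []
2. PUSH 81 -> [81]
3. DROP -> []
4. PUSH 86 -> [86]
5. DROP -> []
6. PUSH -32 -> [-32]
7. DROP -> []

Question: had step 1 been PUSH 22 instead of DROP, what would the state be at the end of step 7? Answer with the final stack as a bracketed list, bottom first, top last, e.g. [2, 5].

[2, 22]

(re-executing from step 1 with the substitution; state before step 1: [2])
1. PUSH 22 -> [2, 22]
2. PUSH 81 -> [2, 22, 81]
3. DROP -> [2, 22]
4. PUSH 86 -> [2, 22, 86]
5. DROP -> [2, 22]
6. PUSH -32 -> [2, 22, -32]
7. DROP -> [2, 22]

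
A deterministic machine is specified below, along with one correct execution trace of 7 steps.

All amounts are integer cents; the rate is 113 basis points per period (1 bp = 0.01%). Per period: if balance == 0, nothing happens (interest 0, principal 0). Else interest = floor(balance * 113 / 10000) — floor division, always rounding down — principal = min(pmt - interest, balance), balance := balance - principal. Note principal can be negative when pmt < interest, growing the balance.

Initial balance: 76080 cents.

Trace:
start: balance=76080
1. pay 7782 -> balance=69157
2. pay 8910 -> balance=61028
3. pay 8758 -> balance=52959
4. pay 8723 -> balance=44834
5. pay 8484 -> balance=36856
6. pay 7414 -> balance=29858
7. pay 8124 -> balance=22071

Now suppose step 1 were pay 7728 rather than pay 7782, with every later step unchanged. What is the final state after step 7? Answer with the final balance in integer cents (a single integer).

(re-executing from step 1 with the substitution; state before step 1: balance=76080)
1. pay 7728 -> balance=69211
2. pay 8910 -> balance=61083
3. pay 8758 -> balance=53015
4. pay 8723 -> balance=44891
5. pay 8484 -> balance=36914
6. pay 7414 -> balance=29917
7. pay 8124 -> balance=22131

22131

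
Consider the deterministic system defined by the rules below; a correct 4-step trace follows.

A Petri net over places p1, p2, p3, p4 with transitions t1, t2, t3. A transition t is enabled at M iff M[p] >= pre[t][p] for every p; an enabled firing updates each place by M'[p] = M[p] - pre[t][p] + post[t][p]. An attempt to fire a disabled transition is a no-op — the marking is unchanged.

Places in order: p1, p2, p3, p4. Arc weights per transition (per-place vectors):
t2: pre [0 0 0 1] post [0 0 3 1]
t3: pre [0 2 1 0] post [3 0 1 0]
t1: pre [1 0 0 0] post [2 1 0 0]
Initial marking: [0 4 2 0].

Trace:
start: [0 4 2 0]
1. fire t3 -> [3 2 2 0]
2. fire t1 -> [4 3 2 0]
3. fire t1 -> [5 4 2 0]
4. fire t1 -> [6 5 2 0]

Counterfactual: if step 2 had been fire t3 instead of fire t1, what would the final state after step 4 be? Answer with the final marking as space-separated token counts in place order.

8 2 2 0

(re-executing from step 2 with the substitution; state before step 2: [3 2 2 0])
2. fire t3 -> [6 0 2 0]
3. fire t1 -> [7 1 2 0]
4. fire t1 -> [8 2 2 0]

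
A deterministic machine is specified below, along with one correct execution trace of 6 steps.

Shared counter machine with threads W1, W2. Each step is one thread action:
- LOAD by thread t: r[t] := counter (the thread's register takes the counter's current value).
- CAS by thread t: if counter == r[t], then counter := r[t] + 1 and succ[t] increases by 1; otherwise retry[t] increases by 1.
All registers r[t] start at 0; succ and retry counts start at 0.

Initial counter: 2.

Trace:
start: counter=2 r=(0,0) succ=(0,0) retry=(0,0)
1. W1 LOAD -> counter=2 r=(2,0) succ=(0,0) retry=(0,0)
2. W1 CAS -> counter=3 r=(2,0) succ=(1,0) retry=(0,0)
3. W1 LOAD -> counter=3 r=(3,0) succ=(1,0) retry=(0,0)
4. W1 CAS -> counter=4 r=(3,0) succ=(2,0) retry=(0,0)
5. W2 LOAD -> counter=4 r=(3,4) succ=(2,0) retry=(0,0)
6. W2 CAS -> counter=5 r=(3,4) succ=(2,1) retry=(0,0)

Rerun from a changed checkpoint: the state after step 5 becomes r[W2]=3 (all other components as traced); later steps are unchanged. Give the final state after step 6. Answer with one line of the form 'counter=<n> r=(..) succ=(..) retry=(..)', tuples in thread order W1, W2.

counter=4 r=(3,3) succ=(2,0) retry=(0,1)

state after step 5 := counter=4 r=(3,3) succ=(2,0) retry=(0,0)
6. W2 CAS -> counter=4 r=(3,3) succ=(2,0) retry=(0,1)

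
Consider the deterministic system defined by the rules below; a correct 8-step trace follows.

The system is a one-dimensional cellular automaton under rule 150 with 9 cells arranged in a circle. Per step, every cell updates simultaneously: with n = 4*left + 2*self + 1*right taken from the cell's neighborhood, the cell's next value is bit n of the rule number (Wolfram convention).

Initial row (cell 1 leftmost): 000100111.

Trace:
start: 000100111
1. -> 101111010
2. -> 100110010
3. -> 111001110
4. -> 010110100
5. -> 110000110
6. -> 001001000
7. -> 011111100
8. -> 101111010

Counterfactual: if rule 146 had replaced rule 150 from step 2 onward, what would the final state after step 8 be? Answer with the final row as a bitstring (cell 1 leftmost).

(re-executing steps 2..8 under rule 146; state before step 2: 101111010)
2. -> 000110000
3. -> 001001000
4. -> 010110100
5. -> 100000010
6. -> 010000100
7. -> 101001010
8. -> 000110000

000110000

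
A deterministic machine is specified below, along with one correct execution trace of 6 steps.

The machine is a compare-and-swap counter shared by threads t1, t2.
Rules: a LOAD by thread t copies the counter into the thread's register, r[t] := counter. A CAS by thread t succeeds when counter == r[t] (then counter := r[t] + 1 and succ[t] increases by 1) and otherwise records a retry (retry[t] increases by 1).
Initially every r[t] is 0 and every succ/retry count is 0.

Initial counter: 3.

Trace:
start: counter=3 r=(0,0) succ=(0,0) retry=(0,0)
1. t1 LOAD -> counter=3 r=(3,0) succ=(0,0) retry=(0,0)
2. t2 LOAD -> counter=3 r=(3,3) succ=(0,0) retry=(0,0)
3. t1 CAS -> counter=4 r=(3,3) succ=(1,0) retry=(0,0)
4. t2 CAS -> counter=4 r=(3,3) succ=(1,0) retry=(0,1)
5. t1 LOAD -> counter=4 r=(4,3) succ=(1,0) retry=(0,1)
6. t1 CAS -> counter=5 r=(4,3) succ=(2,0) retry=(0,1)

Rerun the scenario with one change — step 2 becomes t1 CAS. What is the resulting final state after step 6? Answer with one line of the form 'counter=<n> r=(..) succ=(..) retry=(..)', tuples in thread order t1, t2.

(re-executing from step 2 with the substitution; state before step 2: counter=3 r=(3,0) succ=(0,0) retry=(0,0))
2. t1 CAS -> counter=4 r=(3,0) succ=(1,0) retry=(0,0)
3. t1 CAS -> counter=4 r=(3,0) succ=(1,0) retry=(1,0)
4. t2 CAS -> counter=4 r=(3,0) succ=(1,0) retry=(1,1)
5. t1 LOAD -> counter=4 r=(4,0) succ=(1,0) retry=(1,1)
6. t1 CAS -> counter=5 r=(4,0) succ=(2,0) retry=(1,1)

counter=5 r=(4,0) succ=(2,0) retry=(1,1)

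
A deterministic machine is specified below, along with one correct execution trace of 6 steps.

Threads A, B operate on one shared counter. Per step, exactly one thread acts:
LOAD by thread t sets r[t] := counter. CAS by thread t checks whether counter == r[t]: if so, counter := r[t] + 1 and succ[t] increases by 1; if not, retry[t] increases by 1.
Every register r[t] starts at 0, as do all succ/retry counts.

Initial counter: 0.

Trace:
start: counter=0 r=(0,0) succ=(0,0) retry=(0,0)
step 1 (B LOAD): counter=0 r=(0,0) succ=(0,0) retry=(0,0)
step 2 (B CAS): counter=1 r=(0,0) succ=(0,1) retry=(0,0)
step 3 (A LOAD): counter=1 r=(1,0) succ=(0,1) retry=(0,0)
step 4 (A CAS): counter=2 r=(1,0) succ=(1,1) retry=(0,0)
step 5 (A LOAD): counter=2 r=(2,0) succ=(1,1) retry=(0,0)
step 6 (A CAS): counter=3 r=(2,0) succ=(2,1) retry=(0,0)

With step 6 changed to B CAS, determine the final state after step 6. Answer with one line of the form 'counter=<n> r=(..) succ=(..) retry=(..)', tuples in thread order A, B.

counter=2 r=(2,0) succ=(1,1) retry=(0,1)

(re-executing from step 6 with the substitution; state before step 6: counter=2 r=(2,0) succ=(1,1) retry=(0,0))
step 6 (B CAS): counter=2 r=(2,0) succ=(1,1) retry=(0,1)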